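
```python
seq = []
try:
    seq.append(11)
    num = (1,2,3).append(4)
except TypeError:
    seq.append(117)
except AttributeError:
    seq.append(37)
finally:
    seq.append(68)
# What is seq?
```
[11, 37, 68]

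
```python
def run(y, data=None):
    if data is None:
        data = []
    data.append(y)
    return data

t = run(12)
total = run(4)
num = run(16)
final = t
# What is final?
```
[12]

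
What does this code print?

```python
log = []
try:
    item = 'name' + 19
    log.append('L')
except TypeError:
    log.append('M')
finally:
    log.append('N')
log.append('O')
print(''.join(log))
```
MNO

finally always runs, even after exception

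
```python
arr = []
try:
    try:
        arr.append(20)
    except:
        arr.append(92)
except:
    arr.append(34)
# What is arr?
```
[20]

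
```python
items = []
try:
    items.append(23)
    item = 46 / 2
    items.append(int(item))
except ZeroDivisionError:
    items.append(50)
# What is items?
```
[23, 23]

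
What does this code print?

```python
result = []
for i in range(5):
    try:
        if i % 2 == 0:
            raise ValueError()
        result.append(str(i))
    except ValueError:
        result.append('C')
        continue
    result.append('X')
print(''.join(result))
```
C1XC3XC

continue in except skips rest of loop body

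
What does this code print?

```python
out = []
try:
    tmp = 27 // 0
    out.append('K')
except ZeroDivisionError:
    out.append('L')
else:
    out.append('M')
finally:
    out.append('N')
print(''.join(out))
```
LN

Exception: except runs, else skipped, finally runs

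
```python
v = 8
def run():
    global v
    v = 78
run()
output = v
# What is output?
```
78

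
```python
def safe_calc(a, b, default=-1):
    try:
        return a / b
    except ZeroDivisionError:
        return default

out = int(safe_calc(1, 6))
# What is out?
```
0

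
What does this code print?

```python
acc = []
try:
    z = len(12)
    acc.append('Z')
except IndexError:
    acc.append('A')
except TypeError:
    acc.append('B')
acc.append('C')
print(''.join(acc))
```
BC

TypeError is caught by its specific handler, not IndexError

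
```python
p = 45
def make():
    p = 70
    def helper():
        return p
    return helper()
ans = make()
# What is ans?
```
70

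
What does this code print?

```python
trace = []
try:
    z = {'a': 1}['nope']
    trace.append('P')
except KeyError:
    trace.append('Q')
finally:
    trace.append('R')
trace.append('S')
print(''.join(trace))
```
QRS

finally always runs, even after exception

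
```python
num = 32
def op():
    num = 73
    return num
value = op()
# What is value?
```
73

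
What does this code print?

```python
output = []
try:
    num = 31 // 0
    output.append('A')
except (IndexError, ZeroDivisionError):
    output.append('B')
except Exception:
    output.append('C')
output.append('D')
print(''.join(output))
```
BD

ZeroDivisionError matches tuple containing it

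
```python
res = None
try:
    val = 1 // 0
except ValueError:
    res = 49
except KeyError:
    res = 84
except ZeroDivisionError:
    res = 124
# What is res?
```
124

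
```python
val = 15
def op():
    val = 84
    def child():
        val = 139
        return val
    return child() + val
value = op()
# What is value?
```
223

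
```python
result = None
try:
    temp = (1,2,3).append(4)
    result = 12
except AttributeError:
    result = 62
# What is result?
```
62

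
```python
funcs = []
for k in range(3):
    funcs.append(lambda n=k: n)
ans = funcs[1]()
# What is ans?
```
1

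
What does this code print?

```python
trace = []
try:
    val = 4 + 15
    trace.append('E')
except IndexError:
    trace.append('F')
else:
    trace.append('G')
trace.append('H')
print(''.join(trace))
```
EGH

else block runs when no exception occurs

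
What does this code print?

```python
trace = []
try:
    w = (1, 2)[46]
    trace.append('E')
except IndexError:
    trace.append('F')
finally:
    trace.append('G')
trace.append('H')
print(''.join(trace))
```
FGH

finally always runs, even after exception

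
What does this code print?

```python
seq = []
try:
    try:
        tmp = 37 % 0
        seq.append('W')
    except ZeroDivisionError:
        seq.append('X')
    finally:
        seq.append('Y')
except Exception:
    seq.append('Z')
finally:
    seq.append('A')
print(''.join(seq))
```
XYA

Both finally blocks run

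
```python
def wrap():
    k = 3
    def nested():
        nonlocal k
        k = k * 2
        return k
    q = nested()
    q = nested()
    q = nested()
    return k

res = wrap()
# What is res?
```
24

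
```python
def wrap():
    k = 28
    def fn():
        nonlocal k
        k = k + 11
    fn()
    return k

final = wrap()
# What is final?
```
39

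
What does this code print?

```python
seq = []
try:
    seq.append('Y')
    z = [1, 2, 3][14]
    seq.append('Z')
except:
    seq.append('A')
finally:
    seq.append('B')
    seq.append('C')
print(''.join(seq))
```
YABC

Code before exception runs, then except, then all of finally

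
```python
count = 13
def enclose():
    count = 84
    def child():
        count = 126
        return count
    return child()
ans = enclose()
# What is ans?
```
126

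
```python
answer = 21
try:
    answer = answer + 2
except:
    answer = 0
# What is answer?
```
23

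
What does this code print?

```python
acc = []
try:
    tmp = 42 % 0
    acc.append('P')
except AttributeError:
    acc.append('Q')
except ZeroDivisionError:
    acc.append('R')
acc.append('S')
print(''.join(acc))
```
RS

ZeroDivisionError is caught by its specific handler, not AttributeError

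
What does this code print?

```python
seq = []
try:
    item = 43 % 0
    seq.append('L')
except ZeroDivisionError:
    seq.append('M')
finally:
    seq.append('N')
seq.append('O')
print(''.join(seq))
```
MNO

finally always runs, even after exception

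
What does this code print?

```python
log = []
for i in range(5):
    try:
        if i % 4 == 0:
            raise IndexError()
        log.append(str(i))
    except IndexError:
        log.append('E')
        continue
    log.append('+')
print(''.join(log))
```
E1+2+3+E

continue in except skips rest of loop body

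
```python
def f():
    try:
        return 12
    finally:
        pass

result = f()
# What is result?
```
12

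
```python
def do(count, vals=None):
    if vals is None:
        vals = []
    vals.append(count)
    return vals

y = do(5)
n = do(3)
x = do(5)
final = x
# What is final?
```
[5]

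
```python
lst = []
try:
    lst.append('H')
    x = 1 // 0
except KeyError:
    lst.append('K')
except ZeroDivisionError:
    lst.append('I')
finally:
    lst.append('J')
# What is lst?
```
['H', 'I', 'J']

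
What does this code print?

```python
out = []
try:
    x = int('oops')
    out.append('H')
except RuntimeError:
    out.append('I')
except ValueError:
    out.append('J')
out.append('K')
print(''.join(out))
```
JK

ValueError is caught by its specific handler, not RuntimeError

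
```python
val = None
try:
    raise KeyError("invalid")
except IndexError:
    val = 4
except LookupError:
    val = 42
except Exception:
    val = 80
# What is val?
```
42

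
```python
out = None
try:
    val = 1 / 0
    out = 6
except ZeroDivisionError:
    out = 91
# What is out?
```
91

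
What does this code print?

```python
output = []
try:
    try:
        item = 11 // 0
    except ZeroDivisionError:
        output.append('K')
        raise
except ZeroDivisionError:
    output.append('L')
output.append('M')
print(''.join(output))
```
KLM

raise without argument re-raises current exception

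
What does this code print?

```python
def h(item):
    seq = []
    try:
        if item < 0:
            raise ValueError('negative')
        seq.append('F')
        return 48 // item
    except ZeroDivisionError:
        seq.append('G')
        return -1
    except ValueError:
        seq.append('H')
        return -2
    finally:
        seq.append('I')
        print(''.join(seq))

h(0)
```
FGI

item=0 causes ZeroDivisionError, caught, finally prints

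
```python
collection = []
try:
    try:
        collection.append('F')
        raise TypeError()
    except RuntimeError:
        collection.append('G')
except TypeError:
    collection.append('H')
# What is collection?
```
['F', 'H']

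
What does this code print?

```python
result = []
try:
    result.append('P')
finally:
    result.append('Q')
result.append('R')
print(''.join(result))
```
PQR

try/finally without except, no exception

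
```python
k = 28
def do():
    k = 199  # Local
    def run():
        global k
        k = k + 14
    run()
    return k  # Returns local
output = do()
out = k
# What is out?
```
42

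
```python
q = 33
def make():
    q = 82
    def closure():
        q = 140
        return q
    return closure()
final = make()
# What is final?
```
140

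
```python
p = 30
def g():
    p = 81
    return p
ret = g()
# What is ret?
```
81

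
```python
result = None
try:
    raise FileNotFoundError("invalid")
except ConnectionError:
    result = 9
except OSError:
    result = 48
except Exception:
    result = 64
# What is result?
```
48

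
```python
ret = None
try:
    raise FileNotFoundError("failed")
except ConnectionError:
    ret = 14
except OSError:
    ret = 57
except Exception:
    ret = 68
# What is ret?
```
57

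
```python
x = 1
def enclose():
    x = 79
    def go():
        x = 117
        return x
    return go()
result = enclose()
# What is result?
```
117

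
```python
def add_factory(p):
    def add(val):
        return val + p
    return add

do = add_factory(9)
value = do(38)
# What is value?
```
47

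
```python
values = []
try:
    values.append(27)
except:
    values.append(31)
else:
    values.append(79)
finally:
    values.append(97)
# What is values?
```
[27, 79, 97]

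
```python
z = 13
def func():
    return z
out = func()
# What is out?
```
13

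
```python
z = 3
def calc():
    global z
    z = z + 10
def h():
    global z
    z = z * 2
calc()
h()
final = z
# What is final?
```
26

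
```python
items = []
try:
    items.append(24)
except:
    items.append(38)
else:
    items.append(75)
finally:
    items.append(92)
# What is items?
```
[24, 75, 92]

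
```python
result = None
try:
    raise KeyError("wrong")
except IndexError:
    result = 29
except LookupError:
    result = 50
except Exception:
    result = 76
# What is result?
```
50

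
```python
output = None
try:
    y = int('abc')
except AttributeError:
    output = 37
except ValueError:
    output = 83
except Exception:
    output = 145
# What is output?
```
83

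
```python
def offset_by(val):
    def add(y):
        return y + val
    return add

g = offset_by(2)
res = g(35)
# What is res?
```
37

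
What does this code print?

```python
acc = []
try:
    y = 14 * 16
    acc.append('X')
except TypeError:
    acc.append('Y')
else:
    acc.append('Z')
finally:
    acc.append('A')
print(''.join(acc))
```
XZA

else runs before finally when no exception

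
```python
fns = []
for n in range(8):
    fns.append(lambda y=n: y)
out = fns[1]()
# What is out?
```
1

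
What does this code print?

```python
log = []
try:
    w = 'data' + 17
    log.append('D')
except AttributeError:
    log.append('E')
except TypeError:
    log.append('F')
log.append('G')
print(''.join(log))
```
FG

TypeError is caught by its specific handler, not AttributeError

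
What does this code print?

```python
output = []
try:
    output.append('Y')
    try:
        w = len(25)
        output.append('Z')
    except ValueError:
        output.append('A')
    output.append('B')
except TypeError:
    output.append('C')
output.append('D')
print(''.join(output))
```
YCD

Inner handler doesn't match, propagates to outer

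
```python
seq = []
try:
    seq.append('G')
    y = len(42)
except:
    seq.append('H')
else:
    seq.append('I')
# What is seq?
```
['G', 'H']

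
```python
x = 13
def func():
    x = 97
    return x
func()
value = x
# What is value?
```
13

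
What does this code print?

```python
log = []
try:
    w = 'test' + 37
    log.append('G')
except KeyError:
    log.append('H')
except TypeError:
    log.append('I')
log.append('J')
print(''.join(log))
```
IJ

TypeError is caught by its specific handler, not KeyError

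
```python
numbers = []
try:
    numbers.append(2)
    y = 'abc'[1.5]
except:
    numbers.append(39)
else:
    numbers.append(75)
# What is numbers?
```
[2, 39]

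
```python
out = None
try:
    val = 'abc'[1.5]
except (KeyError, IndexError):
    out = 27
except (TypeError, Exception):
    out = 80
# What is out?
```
80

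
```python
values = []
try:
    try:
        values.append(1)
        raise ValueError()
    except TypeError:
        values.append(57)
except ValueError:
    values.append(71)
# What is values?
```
[1, 71]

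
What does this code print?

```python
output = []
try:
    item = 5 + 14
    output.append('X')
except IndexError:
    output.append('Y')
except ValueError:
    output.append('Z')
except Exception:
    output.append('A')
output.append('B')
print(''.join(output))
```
XB

No exception, try block completes normally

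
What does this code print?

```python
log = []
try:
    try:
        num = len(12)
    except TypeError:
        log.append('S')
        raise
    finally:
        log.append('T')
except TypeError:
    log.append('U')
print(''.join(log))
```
STU

finally runs before re-raised exception propagates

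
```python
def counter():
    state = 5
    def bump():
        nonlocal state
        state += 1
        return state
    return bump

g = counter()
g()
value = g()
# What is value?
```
7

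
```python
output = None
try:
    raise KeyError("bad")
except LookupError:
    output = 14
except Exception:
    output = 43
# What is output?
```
14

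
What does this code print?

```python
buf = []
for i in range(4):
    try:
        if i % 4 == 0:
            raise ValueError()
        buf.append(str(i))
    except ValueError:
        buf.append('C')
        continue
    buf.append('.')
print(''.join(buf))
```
C1.2.3.

continue in except skips rest of loop body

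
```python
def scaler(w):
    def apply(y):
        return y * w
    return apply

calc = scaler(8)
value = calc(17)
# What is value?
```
136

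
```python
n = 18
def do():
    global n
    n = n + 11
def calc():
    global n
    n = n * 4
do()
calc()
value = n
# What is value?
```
116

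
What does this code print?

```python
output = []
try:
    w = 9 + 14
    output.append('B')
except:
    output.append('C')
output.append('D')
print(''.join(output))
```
BD

No exception, try block completes normally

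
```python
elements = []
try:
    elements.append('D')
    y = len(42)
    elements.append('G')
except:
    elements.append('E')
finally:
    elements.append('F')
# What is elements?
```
['D', 'E', 'F']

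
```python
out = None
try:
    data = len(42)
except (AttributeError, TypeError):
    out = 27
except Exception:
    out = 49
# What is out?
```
27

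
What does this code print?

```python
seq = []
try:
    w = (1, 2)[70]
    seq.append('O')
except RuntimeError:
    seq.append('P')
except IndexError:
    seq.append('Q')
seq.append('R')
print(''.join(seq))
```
QR

IndexError is caught by its specific handler, not RuntimeError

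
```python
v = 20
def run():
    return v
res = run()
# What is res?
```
20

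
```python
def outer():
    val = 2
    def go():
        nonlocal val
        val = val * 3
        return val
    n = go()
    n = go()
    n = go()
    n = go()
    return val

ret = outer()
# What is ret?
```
162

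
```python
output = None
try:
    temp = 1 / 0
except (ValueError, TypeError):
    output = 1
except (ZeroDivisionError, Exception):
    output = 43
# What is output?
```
43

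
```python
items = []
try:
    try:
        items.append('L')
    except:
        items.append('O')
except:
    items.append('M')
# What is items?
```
['L']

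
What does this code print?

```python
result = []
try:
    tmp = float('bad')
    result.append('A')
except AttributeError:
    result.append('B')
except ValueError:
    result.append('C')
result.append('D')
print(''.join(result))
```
CD

ValueError is caught by its specific handler, not AttributeError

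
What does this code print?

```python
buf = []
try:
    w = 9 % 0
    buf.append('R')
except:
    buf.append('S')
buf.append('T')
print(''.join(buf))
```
ST

Exception raised in try, caught by bare except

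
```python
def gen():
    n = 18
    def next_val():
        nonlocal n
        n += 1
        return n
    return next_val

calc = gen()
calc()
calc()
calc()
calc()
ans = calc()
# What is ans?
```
23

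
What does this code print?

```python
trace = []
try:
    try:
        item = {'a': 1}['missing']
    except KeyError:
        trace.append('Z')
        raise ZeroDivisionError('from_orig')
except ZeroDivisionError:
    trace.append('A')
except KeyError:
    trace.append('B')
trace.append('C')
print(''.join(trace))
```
ZAC

ZeroDivisionError raised and caught, original KeyError not re-raised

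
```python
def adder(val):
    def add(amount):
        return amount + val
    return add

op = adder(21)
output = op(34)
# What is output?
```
55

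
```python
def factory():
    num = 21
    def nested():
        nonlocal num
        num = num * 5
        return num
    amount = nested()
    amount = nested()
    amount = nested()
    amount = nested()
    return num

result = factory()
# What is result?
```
13125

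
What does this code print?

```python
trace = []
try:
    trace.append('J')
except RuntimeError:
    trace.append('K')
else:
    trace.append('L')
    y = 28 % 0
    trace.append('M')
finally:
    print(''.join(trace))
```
JL

Try succeeds, else appends 'L', ZeroDivisionError in else is uncaught, finally prints before exception propagates ('M' never appended)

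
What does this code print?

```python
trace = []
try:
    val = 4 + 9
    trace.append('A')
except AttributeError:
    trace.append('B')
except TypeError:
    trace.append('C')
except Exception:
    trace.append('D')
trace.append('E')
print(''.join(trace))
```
AE

No exception, try block completes normally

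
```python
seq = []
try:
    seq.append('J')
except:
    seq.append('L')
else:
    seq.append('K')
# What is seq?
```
['J', 'K']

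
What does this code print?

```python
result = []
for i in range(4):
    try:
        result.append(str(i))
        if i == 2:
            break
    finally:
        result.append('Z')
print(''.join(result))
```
0Z1Z2Z

finally runs even when breaking out of loop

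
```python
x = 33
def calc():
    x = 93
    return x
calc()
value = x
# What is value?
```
33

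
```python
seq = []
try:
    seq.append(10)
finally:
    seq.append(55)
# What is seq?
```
[10, 55]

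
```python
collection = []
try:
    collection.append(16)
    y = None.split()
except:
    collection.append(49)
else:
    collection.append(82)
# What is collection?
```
[16, 49]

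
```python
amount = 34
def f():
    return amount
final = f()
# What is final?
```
34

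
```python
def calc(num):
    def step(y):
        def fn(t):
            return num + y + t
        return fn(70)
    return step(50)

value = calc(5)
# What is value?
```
125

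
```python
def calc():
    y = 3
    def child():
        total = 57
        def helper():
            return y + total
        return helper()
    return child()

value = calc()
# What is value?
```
60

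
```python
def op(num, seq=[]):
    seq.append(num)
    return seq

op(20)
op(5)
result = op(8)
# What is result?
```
[20, 5, 8]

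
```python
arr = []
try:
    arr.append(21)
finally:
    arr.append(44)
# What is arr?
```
[21, 44]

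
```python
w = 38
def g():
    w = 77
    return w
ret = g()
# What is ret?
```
77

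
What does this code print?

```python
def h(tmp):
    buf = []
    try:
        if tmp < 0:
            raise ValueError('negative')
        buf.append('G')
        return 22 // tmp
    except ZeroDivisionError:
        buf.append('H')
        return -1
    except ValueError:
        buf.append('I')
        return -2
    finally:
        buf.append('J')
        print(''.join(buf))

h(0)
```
GHJ

tmp=0 causes ZeroDivisionError, caught, finally prints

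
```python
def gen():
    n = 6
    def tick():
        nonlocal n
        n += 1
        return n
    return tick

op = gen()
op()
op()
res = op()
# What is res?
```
9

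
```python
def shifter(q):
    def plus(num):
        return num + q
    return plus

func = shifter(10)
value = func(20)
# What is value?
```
30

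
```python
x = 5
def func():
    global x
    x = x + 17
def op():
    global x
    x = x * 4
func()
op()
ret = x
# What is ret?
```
88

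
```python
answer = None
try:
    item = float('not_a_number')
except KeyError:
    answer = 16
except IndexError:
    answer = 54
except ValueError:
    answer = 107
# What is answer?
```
107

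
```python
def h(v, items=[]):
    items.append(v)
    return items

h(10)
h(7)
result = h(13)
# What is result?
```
[10, 7, 13]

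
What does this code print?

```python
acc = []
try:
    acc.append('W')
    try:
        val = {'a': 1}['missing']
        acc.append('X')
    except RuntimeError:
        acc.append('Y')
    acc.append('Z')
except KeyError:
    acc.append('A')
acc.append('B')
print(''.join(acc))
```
WAB

Inner handler doesn't match, propagates to outer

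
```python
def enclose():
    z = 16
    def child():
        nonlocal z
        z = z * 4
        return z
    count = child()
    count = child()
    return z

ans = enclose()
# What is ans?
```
256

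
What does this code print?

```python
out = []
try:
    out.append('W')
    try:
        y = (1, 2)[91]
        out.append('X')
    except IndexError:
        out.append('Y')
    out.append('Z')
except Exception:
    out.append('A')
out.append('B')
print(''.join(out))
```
WYZB

Inner exception caught by inner handler, outer continues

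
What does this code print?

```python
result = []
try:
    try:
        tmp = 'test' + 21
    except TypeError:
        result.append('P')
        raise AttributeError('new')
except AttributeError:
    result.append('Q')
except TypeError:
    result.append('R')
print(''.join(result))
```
PQ

New AttributeError raised, caught by outer AttributeError handler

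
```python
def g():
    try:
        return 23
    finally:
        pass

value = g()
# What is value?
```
23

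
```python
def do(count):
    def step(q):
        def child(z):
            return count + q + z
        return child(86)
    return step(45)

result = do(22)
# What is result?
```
153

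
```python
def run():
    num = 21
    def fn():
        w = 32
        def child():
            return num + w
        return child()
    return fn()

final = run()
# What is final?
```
53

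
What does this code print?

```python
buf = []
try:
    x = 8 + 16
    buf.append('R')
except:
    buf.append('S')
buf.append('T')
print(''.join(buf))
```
RT

No exception, try block completes normally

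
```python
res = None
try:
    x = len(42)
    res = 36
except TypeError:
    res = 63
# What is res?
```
63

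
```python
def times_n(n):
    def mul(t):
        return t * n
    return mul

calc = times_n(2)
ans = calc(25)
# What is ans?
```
50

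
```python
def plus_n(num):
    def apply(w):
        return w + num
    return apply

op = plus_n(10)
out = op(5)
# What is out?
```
15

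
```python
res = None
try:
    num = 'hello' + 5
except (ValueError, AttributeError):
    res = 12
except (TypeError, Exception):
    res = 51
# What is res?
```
51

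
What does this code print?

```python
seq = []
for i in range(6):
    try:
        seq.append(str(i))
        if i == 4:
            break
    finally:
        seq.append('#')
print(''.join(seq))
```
0#1#2#3#4#

finally runs even when breaking out of loop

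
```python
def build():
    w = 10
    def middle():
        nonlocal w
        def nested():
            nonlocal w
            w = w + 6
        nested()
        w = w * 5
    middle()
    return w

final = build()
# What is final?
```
80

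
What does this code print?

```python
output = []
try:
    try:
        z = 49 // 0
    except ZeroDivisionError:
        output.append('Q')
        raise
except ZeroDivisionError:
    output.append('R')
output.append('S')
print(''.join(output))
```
QRS

raise without argument re-raises current exception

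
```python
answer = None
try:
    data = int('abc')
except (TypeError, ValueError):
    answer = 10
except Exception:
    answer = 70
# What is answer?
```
10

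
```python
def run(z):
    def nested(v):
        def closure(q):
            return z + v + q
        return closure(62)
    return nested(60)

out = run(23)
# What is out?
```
145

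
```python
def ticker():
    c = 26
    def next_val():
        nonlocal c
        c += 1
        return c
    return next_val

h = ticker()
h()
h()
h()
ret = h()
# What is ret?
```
30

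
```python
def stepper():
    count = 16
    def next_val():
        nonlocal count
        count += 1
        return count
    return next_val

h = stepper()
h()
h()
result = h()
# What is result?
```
19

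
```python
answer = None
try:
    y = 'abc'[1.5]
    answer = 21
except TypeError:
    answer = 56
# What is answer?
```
56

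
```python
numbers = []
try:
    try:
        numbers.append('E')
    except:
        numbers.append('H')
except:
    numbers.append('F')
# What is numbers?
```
['E']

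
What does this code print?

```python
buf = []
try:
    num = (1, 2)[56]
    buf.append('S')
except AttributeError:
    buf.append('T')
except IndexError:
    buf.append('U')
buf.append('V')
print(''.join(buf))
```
UV

IndexError is caught by its specific handler, not AttributeError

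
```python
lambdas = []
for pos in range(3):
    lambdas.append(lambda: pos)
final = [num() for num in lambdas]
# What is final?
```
[2, 2, 2]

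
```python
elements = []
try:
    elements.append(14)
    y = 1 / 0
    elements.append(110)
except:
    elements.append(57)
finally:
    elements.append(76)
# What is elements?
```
[14, 57, 76]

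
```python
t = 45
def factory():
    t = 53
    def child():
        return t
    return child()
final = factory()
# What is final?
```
53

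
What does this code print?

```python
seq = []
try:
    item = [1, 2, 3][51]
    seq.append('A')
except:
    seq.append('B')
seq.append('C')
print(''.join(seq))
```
BC

Exception raised in try, caught by bare except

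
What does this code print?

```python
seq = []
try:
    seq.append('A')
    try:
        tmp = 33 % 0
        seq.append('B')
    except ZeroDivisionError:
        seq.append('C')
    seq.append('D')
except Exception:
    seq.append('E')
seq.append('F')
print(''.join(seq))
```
ACDF

Inner exception caught by inner handler, outer continues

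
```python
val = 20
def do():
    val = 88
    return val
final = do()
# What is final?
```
88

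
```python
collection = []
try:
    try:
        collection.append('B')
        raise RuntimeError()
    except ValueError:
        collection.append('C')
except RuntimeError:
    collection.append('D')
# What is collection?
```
['B', 'D']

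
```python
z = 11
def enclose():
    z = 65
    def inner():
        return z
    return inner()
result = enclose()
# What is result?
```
65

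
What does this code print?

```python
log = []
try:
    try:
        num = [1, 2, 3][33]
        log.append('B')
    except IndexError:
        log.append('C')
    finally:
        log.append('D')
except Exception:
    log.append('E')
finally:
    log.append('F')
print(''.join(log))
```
CDF

Both finally blocks run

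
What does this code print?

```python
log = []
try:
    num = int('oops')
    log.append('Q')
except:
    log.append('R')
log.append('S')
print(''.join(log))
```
RS

Exception raised in try, caught by bare except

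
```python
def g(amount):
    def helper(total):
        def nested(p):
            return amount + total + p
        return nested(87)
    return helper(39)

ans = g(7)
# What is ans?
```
133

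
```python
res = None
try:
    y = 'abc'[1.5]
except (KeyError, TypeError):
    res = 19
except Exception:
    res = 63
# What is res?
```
19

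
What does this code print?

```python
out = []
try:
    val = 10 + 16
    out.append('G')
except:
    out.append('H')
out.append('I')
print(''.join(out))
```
GI

No exception, try block completes normally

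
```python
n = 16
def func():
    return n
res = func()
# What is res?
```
16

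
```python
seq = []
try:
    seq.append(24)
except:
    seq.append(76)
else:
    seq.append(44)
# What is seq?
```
[24, 44]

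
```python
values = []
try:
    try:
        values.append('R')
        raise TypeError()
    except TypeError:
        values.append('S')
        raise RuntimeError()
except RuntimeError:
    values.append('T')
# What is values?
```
['R', 'S', 'T']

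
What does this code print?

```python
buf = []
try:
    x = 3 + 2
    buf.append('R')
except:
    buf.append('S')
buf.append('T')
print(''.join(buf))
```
RT

No exception, try block completes normally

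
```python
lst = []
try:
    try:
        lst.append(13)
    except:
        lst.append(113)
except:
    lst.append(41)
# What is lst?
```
[13]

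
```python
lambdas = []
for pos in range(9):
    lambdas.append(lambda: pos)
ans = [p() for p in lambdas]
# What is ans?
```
[8, 8, 8, 8, 8, 8, 8, 8, 8]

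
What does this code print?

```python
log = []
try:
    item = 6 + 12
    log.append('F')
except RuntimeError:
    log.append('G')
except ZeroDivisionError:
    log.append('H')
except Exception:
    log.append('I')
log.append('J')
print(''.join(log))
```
FJ

No exception, try block completes normally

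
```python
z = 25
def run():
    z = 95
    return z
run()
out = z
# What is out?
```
25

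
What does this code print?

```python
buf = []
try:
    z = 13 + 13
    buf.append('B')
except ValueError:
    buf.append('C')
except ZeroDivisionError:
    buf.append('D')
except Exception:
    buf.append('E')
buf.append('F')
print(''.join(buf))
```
BF

No exception, try block completes normally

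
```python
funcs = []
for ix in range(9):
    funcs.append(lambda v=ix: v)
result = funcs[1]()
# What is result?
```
1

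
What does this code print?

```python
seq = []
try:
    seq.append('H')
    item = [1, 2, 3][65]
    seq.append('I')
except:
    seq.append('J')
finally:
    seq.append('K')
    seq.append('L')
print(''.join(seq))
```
HJKL

Code before exception runs, then except, then all of finally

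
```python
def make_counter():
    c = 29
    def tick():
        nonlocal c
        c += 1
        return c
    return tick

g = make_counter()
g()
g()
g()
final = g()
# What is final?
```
33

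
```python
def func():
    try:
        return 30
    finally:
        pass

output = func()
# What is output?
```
30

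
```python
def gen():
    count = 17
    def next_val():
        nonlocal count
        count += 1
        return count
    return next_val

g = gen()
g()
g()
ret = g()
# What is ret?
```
20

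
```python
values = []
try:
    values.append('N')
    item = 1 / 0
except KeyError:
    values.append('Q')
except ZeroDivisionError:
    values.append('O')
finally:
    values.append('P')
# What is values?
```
['N', 'O', 'P']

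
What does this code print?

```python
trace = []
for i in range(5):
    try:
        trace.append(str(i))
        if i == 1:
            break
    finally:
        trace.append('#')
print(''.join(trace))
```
0#1#

finally runs even when breaking out of loop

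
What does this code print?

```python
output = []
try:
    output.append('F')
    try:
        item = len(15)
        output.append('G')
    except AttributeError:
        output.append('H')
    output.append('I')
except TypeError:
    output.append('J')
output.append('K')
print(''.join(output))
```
FJK

Inner handler doesn't match, propagates to outer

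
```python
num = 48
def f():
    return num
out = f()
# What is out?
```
48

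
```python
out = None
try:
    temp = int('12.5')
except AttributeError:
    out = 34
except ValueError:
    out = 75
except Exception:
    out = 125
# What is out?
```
75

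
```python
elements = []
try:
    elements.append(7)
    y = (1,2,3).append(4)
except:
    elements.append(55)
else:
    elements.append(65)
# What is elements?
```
[7, 55]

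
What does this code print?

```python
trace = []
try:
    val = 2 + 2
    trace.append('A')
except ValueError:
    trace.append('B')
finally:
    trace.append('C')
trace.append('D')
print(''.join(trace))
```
ACD

finally runs after normal execution too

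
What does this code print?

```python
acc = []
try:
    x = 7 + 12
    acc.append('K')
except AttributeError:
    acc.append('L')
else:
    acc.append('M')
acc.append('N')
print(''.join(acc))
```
KMN

else block runs when no exception occurs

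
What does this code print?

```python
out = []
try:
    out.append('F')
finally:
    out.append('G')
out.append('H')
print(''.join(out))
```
FGH

try/finally without except, no exception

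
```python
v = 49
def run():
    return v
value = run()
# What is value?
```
49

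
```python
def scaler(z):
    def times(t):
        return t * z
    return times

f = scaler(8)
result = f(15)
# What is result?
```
120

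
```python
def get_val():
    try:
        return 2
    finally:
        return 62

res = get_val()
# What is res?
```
62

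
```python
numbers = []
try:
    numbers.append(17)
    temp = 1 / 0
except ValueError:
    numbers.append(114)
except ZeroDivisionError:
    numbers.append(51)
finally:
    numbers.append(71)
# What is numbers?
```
[17, 51, 71]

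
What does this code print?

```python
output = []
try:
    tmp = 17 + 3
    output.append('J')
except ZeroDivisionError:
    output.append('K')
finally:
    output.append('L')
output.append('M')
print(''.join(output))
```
JLM

finally runs after normal execution too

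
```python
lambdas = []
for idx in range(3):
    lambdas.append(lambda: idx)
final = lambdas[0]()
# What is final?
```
2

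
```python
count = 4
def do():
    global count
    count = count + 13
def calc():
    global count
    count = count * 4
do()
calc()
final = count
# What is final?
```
68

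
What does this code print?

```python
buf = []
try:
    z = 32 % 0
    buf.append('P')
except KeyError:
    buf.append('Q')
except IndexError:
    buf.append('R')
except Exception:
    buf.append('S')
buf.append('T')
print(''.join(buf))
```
ST

ZeroDivisionError not specifically caught, falls to Exception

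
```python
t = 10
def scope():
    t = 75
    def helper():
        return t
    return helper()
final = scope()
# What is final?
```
75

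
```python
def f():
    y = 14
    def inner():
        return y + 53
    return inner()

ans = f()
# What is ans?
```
67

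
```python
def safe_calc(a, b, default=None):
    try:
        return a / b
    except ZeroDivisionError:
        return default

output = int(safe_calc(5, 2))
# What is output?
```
2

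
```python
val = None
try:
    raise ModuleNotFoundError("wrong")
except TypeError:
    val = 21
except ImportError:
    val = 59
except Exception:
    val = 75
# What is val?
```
59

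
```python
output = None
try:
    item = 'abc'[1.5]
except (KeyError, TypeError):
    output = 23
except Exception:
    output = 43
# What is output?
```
23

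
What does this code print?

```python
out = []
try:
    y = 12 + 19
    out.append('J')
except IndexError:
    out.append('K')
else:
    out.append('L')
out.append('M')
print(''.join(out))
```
JLM

else block runs when no exception occurs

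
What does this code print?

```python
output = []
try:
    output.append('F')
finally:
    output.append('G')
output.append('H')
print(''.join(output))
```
FGH

try/finally without except, no exception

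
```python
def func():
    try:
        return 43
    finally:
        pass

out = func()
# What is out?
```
43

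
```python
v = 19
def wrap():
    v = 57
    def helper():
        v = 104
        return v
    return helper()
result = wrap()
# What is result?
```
104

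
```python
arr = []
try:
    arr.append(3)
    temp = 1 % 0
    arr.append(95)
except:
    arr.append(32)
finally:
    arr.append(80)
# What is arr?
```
[3, 32, 80]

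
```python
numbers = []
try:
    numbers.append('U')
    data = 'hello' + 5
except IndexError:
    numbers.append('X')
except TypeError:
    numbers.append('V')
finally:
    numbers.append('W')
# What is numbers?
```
['U', 'V', 'W']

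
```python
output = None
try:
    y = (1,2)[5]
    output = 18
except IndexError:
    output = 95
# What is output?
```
95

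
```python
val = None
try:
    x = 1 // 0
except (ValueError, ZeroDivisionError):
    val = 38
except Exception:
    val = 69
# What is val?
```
38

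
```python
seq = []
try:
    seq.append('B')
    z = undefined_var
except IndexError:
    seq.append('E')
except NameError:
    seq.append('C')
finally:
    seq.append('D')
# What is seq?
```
['B', 'C', 'D']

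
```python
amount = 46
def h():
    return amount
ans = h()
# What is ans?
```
46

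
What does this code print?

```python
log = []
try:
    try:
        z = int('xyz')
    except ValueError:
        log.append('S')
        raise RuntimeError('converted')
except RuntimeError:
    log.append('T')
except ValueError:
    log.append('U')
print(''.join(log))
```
ST

New RuntimeError raised, caught by outer RuntimeError handler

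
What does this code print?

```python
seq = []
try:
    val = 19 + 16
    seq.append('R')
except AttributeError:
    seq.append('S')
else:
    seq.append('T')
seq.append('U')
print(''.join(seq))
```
RTU

else block runs when no exception occurs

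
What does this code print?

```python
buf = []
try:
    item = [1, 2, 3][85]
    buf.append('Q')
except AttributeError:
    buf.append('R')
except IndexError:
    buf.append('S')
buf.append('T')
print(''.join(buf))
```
ST

IndexError is caught by its specific handler, not AttributeError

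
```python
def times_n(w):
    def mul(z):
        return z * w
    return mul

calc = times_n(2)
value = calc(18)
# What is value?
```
36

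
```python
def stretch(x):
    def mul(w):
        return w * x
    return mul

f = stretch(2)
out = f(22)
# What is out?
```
44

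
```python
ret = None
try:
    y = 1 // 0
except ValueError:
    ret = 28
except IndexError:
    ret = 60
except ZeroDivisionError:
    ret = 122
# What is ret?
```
122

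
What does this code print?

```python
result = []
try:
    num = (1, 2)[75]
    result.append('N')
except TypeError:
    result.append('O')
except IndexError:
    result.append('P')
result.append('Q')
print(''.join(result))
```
PQ

IndexError is caught by its specific handler, not TypeError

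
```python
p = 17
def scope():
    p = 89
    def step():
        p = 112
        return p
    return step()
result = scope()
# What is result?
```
112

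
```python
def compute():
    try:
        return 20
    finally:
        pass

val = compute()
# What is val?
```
20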